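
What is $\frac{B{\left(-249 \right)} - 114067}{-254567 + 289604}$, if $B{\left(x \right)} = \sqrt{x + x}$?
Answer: $- \frac{114067}{35037} + \frac{i \sqrt{498}}{35037} \approx -3.2556 + 0.00063692 i$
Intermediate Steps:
$B{\left(x \right)} = \sqrt{2} \sqrt{x}$ ($B{\left(x \right)} = \sqrt{2 x} = \sqrt{2} \sqrt{x}$)
$\frac{B{\left(-249 \right)} - 114067}{-254567 + 289604} = \frac{\sqrt{2} \sqrt{-249} - 114067}{-254567 + 289604} = \frac{\sqrt{2} i \sqrt{249} - 114067}{35037} = \left(i \sqrt{498} - 114067\right) \frac{1}{35037} = \left(-114067 + i \sqrt{498}\right) \frac{1}{35037} = - \frac{114067}{35037} + \frac{i \sqrt{498}}{35037}$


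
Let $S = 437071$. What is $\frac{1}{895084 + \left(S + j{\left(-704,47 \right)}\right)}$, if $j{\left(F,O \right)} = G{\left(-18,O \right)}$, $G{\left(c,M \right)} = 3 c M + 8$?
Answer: $\frac{1}{1329625} \approx 7.5209 \cdot 10^{-7}$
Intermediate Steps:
$G{\left(c,M \right)} = 8 + 3 M c$ ($G{\left(c,M \right)} = 3 M c + 8 = 8 + 3 M c$)
$j{\left(F,O \right)} = 8 - 54 O$ ($j{\left(F,O \right)} = 8 + 3 O \left(-18\right) = 8 - 54 O$)
$\frac{1}{895084 + \left(S + j{\left(-704,47 \right)}\right)} = \frac{1}{895084 + \left(437071 + \left(8 - 2538\right)\right)} = \frac{1}{895084 + \left(437071 - 2530\right)} = \frac{1}{895084 + 434541} = \frac{1}{1329625}$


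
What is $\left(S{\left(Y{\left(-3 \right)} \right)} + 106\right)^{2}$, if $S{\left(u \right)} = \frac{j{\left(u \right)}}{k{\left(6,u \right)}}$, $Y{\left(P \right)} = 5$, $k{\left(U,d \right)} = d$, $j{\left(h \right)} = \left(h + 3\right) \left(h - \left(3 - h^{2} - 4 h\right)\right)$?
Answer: $\frac{820836}{25} \approx 32833.0$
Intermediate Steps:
$j{\left(h \right)} = \left(3 + h\right) \left(-3 + h^{2} + 5 h\right)$ ($j{\left(h \right)} = \left(3 + h\right) \left(h + \left(-3 + h^{2} + 4 h\right)\right) = \left(3 + h\right) \left(-3 + h^{2} + 5 h\right)$)
$S{\left(u \right)} = \frac{-9 + u^{3} + 8 u^{2} + 12 u}{u}$
$\left(S{\left(Y{\left(-3 \right)} \right)} + 106\right)^{2} = \left(\left(12 + 5^{2} - \frac{9}{5} + 8 \cdot 5\right) + 106\right)^{2} = \left(\left(12 + 25 - \frac{9}{5} + 40\right) + 106\right)^{2} = \left(\frac{376}{5} + 106\right)^{2} = \left(\frac{906}{5}\right)^{2} = \frac{820836}{25}$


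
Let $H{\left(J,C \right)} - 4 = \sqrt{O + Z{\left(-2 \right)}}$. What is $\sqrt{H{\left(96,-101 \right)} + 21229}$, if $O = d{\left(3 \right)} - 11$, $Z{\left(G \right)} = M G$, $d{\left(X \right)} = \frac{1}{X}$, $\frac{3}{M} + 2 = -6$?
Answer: $\frac{\sqrt{764388 + 6 i \sqrt{357}}}{6} \approx 145.72 + 0.010806 i$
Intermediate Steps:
$M = - \frac{3}{8}$ ($M = \frac{3}{-2 - 6} = \frac{3}{-8} = 3 \left(- \frac{1}{8}\right) = - \frac{3}{8} \approx -0.375$)
$Z{\left(G \right)} = - \frac{3 G}{8}$
$O = - \frac{32}{3}$ ($O = \frac{1}{3} - 11 = - \frac{32}{3} \approx -10.667$)
$H{\left(J,C \right)} = 4 + \frac{i \sqrt{357}}{6}$ ($H{\left(J,C \right)} = 4 + \sqrt{- \frac{32}{3} - - \frac{3}{4}} = 4 + \sqrt{- \frac{32}{3} + \frac{3}{4}} = 4 + \sqrt{- \frac{119}{12}} = 4 + \frac{i \sqrt{357}}{6}$)
$\sqrt{H{\left(96,-101 \right)} + 21229} = \sqrt{\left(4 + \frac{i \sqrt{357}}{6}\right) + 21229} = \sqrt{21233 + \frac{i \sqrt{357}}{6}}$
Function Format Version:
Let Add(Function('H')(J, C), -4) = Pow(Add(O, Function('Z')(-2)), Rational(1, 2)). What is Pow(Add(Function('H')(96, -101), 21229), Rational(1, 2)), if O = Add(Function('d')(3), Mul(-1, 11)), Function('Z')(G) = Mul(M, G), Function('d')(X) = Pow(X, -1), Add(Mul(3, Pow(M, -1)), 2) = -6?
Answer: Mul(Rational(1, 6), Pow(Add(764388, Mul(6, I, Pow(357, Rational(1, 2)))), Rational(1, 2))) ≈ Add(145.72, Mul(0.010806, I))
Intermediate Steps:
M = Rational(-3, 8) (M = Mul(3, Pow(Add(-2, -6), -1)) = Mul(3, Pow(-8, -1)) = Mul(3, Rational(-1, 8)) = Rational(-3, 8) ≈ -0.37500)
Function('Z')(G) = Mul(Rational(-3, 8), G)
O = Rational(-32, 3) (O = Add(Pow(3, -1), Mul(-1, 11)) = Add(Rational(1, 3), -11) = Rational(-32, 3) ≈ -10.667)
Function('H')(J, C) = Add(4, Mul(Rational(1, 6), I, Pow(357, Rational(1, 2)))) (Function('H')(J, C) = Add(4, Pow(Add(Rational(-32, 3), Mul(Rational(-3, 8), -2)), Rational(1, 2))) = Add(4, Pow(Add(Rational(-32, 3), Rational(3, 4)), Rational(1, 2))) = Add(4, Pow(Rational(-119, 12), Rational(1, 2))) = Add(4, Mul(Rational(1, 6), I, Pow(357, Rational(1, 2)))))
Pow(Add(Function('H')(96, -101), 21229), Rational(1, 2)) = Pow(Add(Add(4, Mul(Rational(1, 6), I, Pow(357, Rational(1, 2)))), 21229), Rational(1, 2)) = Pow(Add(21233, Mul(Rational(1, 6), I, Pow(357, Rational(1, 2)))), Rational(1, 2))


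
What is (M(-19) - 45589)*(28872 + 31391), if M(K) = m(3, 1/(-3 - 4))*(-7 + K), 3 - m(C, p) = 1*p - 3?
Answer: -2756954769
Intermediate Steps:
m(C, p) = 6 - p (m(C, p) = 3 - (1*p - 3) = 3 - (p - 3) = 3 - (-3 + p) = 3 + (3 - p) = 6 - p)
M(K) = -43 + 43*K/7 (M(K) = (6 - 1/(-3 - 4))*(-7 + K) = (6 - 1/(-7))*(-7 + K) = (6 - 1*(-⅐))*(-7 + K) = (6 + ⅐)*(-7 + K) = 43*(-7 + K)/7 = -43 + 43*K/7)
(M(-19) - 45589)*(28872 + 31391) = ((-43 + (43/7)*(-19)) - 45589)*(28872 + 31391) = ((-43 - 817/7) - 45589)*60263 = (-1118/7 - 45589)*60263 = -320241/7*60263 = -2756954769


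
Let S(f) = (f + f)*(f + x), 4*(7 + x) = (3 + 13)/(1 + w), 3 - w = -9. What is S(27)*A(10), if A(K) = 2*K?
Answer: 285120/13 ≈ 21932.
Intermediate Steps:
w = 12 (w = 3 - 1*(-9) = 3 + 9 = 12)
x = -87/13 (x = -7 + ((3 + 13)/(1 + 12))/4 = -7 + (16/13)/4 = -7 + (16*(1/13))/4 = -7 + (1/4)*(16/13) = -7 + 4/13 = -87/13 ≈ -6.6923)
S(f) = 2*f*(-87/13 + f) (S(f) = (f + f)*(f - 87/13) = (2*f)*(-87/13 + f) = 2*f*(-87/13 + f))
S(27)*A(10) = ((2/13)*27*(-87 + 13*27))*(2*10) = ((2/13)*27*(-87 + 351))*20 = ((2/13)*27*264)*20 = (14256/13)*20 = 285120/13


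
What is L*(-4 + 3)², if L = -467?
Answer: -467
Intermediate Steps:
L*(-4 + 3)² = -467*(-4 + 3)² = -467*(-1)² = -467*1 = -467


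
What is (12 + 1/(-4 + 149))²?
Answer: 3031081/21025 ≈ 144.17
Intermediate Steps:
(12 + 1/(-4 + 149))² = (12 + 1/145)² = (1741/145)² = 3031081/21025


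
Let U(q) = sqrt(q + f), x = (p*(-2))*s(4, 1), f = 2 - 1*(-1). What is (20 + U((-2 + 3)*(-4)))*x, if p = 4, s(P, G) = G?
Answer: -160 - 8*I ≈ -160.0 - 8.0*I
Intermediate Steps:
f = 3 (f = 2 + 1 = 3)
x = -8 (x = (4*(-2))*1 = -8*1 = -8)
U(q) = sqrt(3 + q) (U(q) = sqrt(q + 3) = sqrt(3 + q))
(20 + U((-2 + 3)*(-4)))*x = (20 + sqrt(3 + (-2 + 3)*(-4)))*(-8) = (20 + sqrt(3 + 1*(-4)))*(-8) = (20 + sqrt(3 - 4))*(-8) = (20 + sqrt(-1))*(-8) = (20 + I)*(-8) = -160 - 8*I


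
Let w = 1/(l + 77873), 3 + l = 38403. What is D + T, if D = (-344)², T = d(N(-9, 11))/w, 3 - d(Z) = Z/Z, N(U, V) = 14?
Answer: 350882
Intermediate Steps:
d(Z) = 2 (d(Z) = 3 - Z/Z = 3 - 1*1 = 3 - 1 = 2)
l = 38400 (l = -3 + 38403 = 38400)
w = 1/116273 (w = 1/(38400 + 77873) = 1/116273 ≈ 8.6004e-6)
T = 232546 (T = 2/(1/116273) = 2*116273 = 232546)
D = 118336
D + T = 118336 + 232546 = 350882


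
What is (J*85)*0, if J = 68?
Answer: 0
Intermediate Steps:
(J*85)*0 = (68*85)*0 = 5780*0 = 0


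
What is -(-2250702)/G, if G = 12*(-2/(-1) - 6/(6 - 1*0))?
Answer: 375117/2 ≈ 1.8756e+5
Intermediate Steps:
G = 12 (G = 12*(-2*(-1) - 6/(6 + 0)) = 12*(2 - 6/6) = 12*(2 - 6*1/6) = 12*(2 - 1) = 12*1 = 12)
-(-2250702)/G = -(-2250702)/12 = -13162*(-57/4) = 375117/2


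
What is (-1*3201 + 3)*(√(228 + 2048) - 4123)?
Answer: 13185354 - 6396*√569 ≈ 1.3033e+7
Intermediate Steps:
(-1*3201 + 3)*(√(228 + 2048) - 4123) = (-3201 + 3)*(√2276 - 4123) = -3198*(2*√569 - 4123) = -3198*(-4123 + 2*√569) = 13185354 - 6396*√569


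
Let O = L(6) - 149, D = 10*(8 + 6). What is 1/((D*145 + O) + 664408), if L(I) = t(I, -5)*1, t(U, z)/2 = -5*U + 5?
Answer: 1/684509 ≈ 1.4609e-6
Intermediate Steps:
D = 140 (D = 10*14 = 140)
t(U, z) = 10 - 10*U (t(U, z) = 2*(-5*U + 5) = 2*(5 - 5*U) = 10 - 10*U)
L(I) = 10 - 10*I (L(I) = (10 - 10*I)*1 = 10 - 10*I)
O = -199 (O = (10 - 10*6) - 149 = (10 - 60) - 149 = -50 - 149 = -199)
1/((D*145 + O) + 664408) = 1/((140*145 - 199) + 664408) = 1/((20300 - 199) + 664408) = 1/(20101 + 664408) = 1/684509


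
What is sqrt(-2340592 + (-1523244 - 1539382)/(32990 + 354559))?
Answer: I*sqrt(135157475593466)/7599 ≈ 1529.9*I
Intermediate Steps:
sqrt(-2340592 + (-1523244 - 1539382)/(32990 + 354559)) = sqrt(-2340592 - 3062626/387549) = sqrt(-907097151634/387549) = I*sqrt(135157475593466)/7599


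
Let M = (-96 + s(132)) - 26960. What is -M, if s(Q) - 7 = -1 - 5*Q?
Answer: 27710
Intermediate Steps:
s(Q) = 6 - 5*Q (s(Q) = 7 + (-1 - 5*Q) = 6 - 5*Q)
M = -27710 (M = (-96 + (6 - 5*132)) - 26960 = (-96 + (6 - 660)) - 26960 = (-96 - 654) - 26960 = -750 - 26960 = -27710)
-M = -1*(-27710) = 27710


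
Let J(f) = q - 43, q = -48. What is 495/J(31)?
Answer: -495/91 ≈ -5.4396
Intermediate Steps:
J(f) = -91 (J(f) = -48 - 43 = -91)
495/J(31) = 495/(-91) = 495*(-1/91) = -495/91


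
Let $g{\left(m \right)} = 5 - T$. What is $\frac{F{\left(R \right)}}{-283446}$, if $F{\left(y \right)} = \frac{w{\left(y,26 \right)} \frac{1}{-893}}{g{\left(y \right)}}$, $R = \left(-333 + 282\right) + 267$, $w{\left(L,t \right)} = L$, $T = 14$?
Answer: $- \frac{4}{42186213} \approx -9.4818 \cdot 10^{-8}$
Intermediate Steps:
$g{\left(m \right)} = -9$ ($g{\left(m \right)} = 5 - 14 = -9$)
$R = 216$ ($R = -51 + 267 = 216$)
$F{\left(y \right)} = \frac{y}{8037}$ ($F{\left(y \right)} = \frac{y \frac{1}{-893}}{-9} = y \left(- \frac{1}{893}\right) \left(- \frac{1}{9}\right) = - \frac{y}{893} \left(- \frac{1}{9}\right) = \frac{y}{8037}$)
$\frac{F{\left(R \right)}}{-283446} = \frac{\frac{1}{8037} \cdot 216}{-283446} = \frac{24}{893} \left(- \frac{1}{283446}\right) = - \frac{4}{42186213}$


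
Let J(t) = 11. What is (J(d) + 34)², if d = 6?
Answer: 2025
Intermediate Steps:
(J(d) + 34)² = (11 + 34)² = 45² = 2025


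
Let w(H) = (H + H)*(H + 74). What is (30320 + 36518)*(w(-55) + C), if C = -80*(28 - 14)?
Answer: -214549980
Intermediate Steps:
w(H) = 2*H*(74 + H) (w(H) = (2*H)*(74 + H) = 2*H*(74 + H))
C = -1120 (C = -80*14 = -1120)
(30320 + 36518)*(w(-55) + C) = (30320 + 36518)*(2*(-55)*(74 - 55) - 1120) = 66838*(2*(-55)*19 - 1120) = 66838*(-2090 - 1120) = 66838*(-3210) = -214549980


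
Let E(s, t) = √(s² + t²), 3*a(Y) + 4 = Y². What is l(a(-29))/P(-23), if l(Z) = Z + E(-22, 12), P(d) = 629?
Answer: 279/629 + 2*√157/629 ≈ 0.48340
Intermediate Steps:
a(Y) = -4/3 + Y²/3
l(Z) = Z + 2*√157 (l(Z) = Z + √((-22)² + 12²) = Z + √(484 + 144) = Z + √628 = Z + 2*√157)
l(a(-29))/P(-23) = ((-4/3 + (⅓)*(-29)²) + 2*√157)/629 = ((-4/3 + (⅓)*841) + 2*√157)*(1/629) = ((-4/3 + 841/3) + 2*√157)*(1/629) = (279 + 2*√157)*(1/629) = 279/629 + 2*√157/629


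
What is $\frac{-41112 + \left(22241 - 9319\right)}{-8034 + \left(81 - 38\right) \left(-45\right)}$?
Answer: $\frac{28190}{9969} \approx 2.8278$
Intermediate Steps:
$\frac{-41112 + \left(22241 - 9319\right)}{-8034 + \left(81 - 38\right) \left(-45\right)} = \frac{-41112 + \left(22241 - 9319\right)}{-8034 + 43 \left(-45\right)} = \frac{-41112 + 12922}{-8034 - 1935} = - \frac{28190}{-9969} = \left(-28190\right) \left(- \frac{1}{9969}\right) = \frac{28190}{9969}$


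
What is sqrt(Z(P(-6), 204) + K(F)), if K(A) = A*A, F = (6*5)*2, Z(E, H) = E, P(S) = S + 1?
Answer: sqrt(3595) ≈ 59.958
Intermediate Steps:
P(S) = 1 + S
F = 60 (F = 30*2 = 60)
K(A) = A**2
sqrt(Z(P(-6), 204) + K(F)) = sqrt((1 - 6) + 60**2) = sqrt(-5 + 3600) = sqrt(3595)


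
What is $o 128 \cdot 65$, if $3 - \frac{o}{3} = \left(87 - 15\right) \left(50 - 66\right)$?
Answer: $28828800$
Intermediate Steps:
$o = 3465$ ($o = 9 - 3 \left(87 - 15\right) \left(50 - 66\right) = 9 - 3 \cdot 72 \left(-16\right) = 9 - -3456 = 9 + 3456 = 3465$)
$o 128 \cdot 65 = 3465 \cdot 128 \cdot 65 = 443520 \cdot 65 = 28828800$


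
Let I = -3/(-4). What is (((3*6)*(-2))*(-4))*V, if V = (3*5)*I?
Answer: 1620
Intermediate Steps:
I = ¾ (I = -3*(-¼) = ¾ ≈ 0.75000)
V = 45/4 (V = (3*5)*(¾) = 15*(¾) = 45/4 ≈ 11.250)
(((3*6)*(-2))*(-4))*V = (((3*6)*(-2))*(-4))*(45/4) = ((18*(-2))*(-4))*(45/4) = -36*(-4)*(45/4) = 144*(45/4) = 1620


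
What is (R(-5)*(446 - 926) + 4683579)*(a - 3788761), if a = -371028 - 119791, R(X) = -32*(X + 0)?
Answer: -19715079272820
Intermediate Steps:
R(X) = -32*X
a = -490819
(R(-5)*(446 - 926) + 4683579)*(a - 3788761) = ((-32*(-5))*(446 - 926) + 4683579)*(-490819 - 3788761) = (160*(-480) + 4683579)*(-4279580) = (-76800 + 4683579)*(-4279580) = 4606779*(-4279580) = -19715079272820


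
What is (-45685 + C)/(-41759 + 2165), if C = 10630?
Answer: 11685/13198 ≈ 0.88536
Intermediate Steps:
(-45685 + C)/(-41759 + 2165) = (-45685 + 10630)/(-41759 + 2165) = -35055/(-39594) = -35055*(-1/39594) = 11685/13198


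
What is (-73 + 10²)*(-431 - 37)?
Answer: -12636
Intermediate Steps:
(-73 + 10²)*(-431 - 37) = (-73 + 100)*(-468) = 27*(-468) = -12636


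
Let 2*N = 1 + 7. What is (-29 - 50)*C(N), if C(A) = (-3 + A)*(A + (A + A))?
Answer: -948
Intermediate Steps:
N = 4 (N = (1 + 7)/2 = (½)*8 = 4)
C(A) = 3*A*(-3 + A) (C(A) = (-3 + A)*(A + 2*A) = (-3 + A)*(3*A) = 3*A*(-3 + A))
(-29 - 50)*C(N) = (-29 - 50)*(3*4*(-3 + 4)) = -237*4 = -79*12 = -948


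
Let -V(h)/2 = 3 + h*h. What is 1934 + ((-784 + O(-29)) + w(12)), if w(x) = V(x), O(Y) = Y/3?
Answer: 2539/3 ≈ 846.33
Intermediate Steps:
V(h) = -6 - 2*h**2 (V(h) = -2*(3 + h*h) = -2*(3 + h**2) = -6 - 2*h**2)
O(Y) = Y/3 (O(Y) = Y*(1/3) = Y/3)
w(x) = -6 - 2*x**2
1934 + ((-784 + O(-29)) + w(12)) = 1934 + ((-784 + (1/3)*(-29)) + (-6 - 2*12**2)) = 1934 + ((-784 - 29/3) + (-6 - 2*144)) = 1934 + (-2381/3 + (-6 - 288)) = 1934 + (-2381/3 - 294) = 1934 - 3263/3 = 2539/3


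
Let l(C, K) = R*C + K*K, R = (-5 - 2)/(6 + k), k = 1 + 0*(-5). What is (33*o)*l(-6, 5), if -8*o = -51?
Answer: 52173/8 ≈ 6521.6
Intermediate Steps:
o = 51/8 (o = -1/8*(-51) = 51/8 ≈ 6.3750)
k = 1 (k = 1 + 0 = 1)
R = -1 (R = (-5 - 2)/(6 + 1) = -7/7 = -7*1/7 = -1)
l(C, K) = K**2 - C (l(C, K) = -C + K*K = -C + K**2 = K**2 - C)
(33*o)*l(-6, 5) = (33*(51/8))*(5**2 - 1*(-6)) = 1683*(25 + 6)/8 = (1683/8)*31 = 52173/8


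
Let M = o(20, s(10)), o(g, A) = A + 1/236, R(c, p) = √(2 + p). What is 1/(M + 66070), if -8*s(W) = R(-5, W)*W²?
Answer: 1226611652/81042202235147 + 1392400*√3/243126606705441 ≈ 1.5145e-5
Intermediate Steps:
s(W) = -W²*√(2 + W)/8 (s(W) = -√(2 + W)*W²/8 = -W²*√(2 + W)/8)
o(g, A) = 1/236 + A (o(g, A) = A + 1/236 = 1/236 + A)
M = 1/236 - 25*√3 (M = 1/236 - ⅛*10²*√(2 + 10) = 1/236 - ⅛*100*√12 = 1/236 - ⅛*100*2*√3 = 1/236 - 25*√3 ≈ -43.297)
1/(M + 66070) = 1/((1/236 - 25*√3) + 66070) = 1/(15592521/236 - 25*√3)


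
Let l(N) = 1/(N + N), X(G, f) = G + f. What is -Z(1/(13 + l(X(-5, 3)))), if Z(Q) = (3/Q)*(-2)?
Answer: 153/2 ≈ 76.500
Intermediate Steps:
l(N) = 1/(2*N)
Z(Q) = -6/Q
-Z(1/(13 + l(X(-5, 3)))) = -(-6)/(1/(13 + 1/(2*(-5 + 3)))) = -(-6)/(1/(13 + (½)/(-2))) = -(-6)/(1/(13 + (½)*(-½))) = -(-6)/(1/(13 - ¼)) = -(-6)/(1/(51/4)) = -(-6)/4/51 = -(-6)*51/4 = -1*(-153/2) = 153/2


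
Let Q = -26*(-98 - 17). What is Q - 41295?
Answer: -38305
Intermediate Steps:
Q = 2990 (Q = -26*(-115) = 2990)
Q - 41295 = 2990 - 41295 = -38305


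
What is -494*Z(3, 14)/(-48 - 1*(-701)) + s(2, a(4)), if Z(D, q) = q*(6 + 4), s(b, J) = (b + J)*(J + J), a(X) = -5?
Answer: -49570/653 ≈ -75.911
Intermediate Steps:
s(b, J) = 2*J*(J + b) (s(b, J) = (J + b)*(2*J) = 2*J*(J + b))
Z(D, q) = 10*q (Z(D, q) = q*10 = 10*q)
-494*Z(3, 14)/(-48 - 1*(-701)) + s(2, a(4)) = -494*10*14/(-48 - 1*(-701)) + 2*(-5)*(-5 + 2) = -69160/(-48 + 701) + 2*(-5)*(-3) = -69160/653 + 30 = -49570/653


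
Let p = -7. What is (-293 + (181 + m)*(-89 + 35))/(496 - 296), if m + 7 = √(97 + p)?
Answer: -9689/200 - 81*√10/100 ≈ -51.006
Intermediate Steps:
m = -7 + 3*√10 (m = -7 + √(97 - 7) = -7 + √90 = -7 + 3*√10 ≈ 2.4868)
(-293 + (181 + m)*(-89 + 35))/(496 - 296) = (-293 + (181 + (-7 + 3*√10))*(-89 + 35))/(496 - 296) = (-293 + (174 + 3*√10)*(-54))/200 = (-293 + (-9396 - 162*√10))*(1/200) = (-9689 - 162*√10)*(1/200) = -9689/200 - 81*√10/100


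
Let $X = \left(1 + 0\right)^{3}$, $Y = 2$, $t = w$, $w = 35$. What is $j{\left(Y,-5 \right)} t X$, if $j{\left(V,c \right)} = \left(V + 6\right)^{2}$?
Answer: $2240$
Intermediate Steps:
$t = 35$
$j{\left(V,c \right)} = \left(6 + V\right)^{2}$
$X = 1$ ($X = 1^{3} = 1$)
$j{\left(Y,-5 \right)} t X = \left(6 + 2\right)^{2} \cdot 35 \cdot 1 = 8^{2} \cdot 35 \cdot 1 = 64 \cdot 35 \cdot 1 = 2240 \cdot 1 = 2240$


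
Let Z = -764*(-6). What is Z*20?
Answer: 91680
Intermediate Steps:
Z = 4584
Z*20 = 4584*20 = 91680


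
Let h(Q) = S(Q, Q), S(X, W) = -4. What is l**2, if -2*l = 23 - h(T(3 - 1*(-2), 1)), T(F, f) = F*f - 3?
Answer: 729/4 ≈ 182.25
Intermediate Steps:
T(F, f) = -3 + F*f
h(Q) = -4
l = -27/2 (l = -(23 - 1*(-4))/2 = -(23 + 4)/2 = -1/2*27 = -27/2 ≈ -13.500)
l**2 = (-27/2)**2 = 729/4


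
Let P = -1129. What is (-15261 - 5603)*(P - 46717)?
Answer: 998258944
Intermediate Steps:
(-15261 - 5603)*(P - 46717) = (-15261 - 5603)*(-1129 - 46717) = -20864*(-47846) = 998258944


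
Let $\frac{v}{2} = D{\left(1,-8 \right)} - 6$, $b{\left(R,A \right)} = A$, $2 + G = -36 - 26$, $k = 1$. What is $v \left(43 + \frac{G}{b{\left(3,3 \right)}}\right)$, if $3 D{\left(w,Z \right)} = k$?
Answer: $- \frac{2210}{9} \approx -245.56$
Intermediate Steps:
$G = -64$ ($G = -2 - 62 = -64$)
$D{\left(w,Z \right)} = \frac{1}{3}$ ($D{\left(w,Z \right)} = \frac{1}{3} \cdot 1 = \frac{1}{3}$)
$v = - \frac{34}{3}$ ($v = 2 \left(\frac{1}{3} - 6\right) = 2 \left(- \frac{17}{3}\right) = - \frac{34}{3} \approx -11.333$)
$v \left(43 + \frac{G}{b{\left(3,3 \right)}}\right) = - \frac{34 \left(43 - \frac{64}{3}\right)}{3} = \left(- \frac{34}{3}\right) \frac{65}{3} = - \frac{2210}{9}$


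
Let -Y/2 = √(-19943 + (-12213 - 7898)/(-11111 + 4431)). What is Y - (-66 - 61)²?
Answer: -16129 - I*√222442545430/1670 ≈ -16129.0 - 282.42*I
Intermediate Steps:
Y = -I*√222442545430/1670 (Y = -2*√(-19943 + (-12213 - 7898)/(-11111 + 4431)) = -2*√(-19943 - 20111/(-6680)) = -2*√(-19943 - 20111*(-1/6680)) = -2*√(-19943 + 20111/6680) = -I*√222442545430/1670 ≈ -282.42*I)
Y - (-66 - 61)² = -I*√222442545430/1670 - (-66 - 61)² = -I*√222442545430/1670 - 1*(-127)² = -I*√222442545430/1670 - 1*16129 = -I*√222442545430/1670 - 16129 = -16129 - I*√222442545430/1670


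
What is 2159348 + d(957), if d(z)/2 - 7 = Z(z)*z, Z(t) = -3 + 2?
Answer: 2157448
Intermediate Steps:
Z(t) = -1
d(z) = 14 - 2*z (d(z) = 14 + 2*(-z) = 14 - 2*z)
2159348 + d(957) = 2159348 + (14 - 2*957) = 2159348 + (14 - 1914) = 2159348 - 1900 = 2157448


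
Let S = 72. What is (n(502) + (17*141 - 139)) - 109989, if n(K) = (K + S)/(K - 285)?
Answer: -3339579/31 ≈ -1.0773e+5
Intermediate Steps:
n(K) = (72 + K)/(-285 + K) (n(K) = (K + 72)/(K - 285) = (72 + K)/(-285 + K))
(n(502) + (17*141 - 139)) - 109989 = ((72 + 502)/(-285 + 502) + (17*141 - 139)) - 109989 = (574/217 + (2397 - 139)) - 109989 = ((1/217)*574 + 2258) - 109989 = (82/31 + 2258) - 109989 = 70080/31 - 109989 = -3339579/31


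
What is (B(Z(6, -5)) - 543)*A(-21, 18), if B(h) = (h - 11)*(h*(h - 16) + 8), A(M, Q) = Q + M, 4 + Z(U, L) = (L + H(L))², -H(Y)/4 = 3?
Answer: -63023577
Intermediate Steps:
H(Y) = -12 (H(Y) = -4*3 = -12)
Z(U, L) = -4 + (-12 + L)² (Z(U, L) = -4 + (L - 12)² = -4 + (-12 + L)²)
A(M, Q) = M + Q
B(h) = (-11 + h)*(8 + h*(-16 + h)) (B(h) = (-11 + h)*(h*(-16 + h) + 8) = (-11 + h)*(8 + h*(-16 + h)))
(B(Z(6, -5)) - 543)*A(-21, 18) = ((-88 + (-4 + (-12 - 5)²)³ - 27*(-4 + (-12 - 5)²)² + 184*(-4 + (-12 - 5)²)) - 543)*(-21 + 18) = ((-88 + (-4 + (-17)²)³ - 27*(-4 + (-17)²)² + 184*(-4 + (-17)²)) - 543)*(-3) = ((-88 + (-4 + 289)³ - 27*(-4 + 289)² + 184*(-4 + 289)) - 543)*(-3) = ((-88 + 285³ - 27*285² + 184*285) - 543)*(-3) = ((-88 + 23149125 - 27*81225 + 52440) - 543)*(-3) = ((-88 + 23149125 - 2193075 + 52440) - 543)*(-3) = (21008402 - 543)*(-3) = 21007859*(-3) = -63023577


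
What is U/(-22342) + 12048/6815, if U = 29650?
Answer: 33555833/76130365 ≈ 0.44077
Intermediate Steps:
U/(-22342) + 12048/6815 = 29650/(-22342) + 12048/6815 = 29650*(-1/22342) + 12048*(1/6815) = -14825/11171 + 12048/6815 = 33555833/76130365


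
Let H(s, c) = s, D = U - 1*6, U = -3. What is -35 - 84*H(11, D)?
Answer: -959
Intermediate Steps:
D = -9 (D = -3 - 1*6 = -3 - 6 = -9)
-35 - 84*H(11, D) = -35 - 84*11 = -35 - 924 = -959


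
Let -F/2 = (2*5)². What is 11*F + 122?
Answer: -2078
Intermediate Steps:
F = -200 (F = -2*(2*5)² = -2*10² = -2*100 = -200)
11*F + 122 = 11*(-200) + 122 = -2200 + 122 = -2078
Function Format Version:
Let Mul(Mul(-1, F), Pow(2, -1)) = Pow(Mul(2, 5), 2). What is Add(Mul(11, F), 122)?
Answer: -2078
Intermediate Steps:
F = -200 (F = Mul(-2, Pow(Mul(2, 5), 2)) = Mul(-2, Pow(10, 2)) = Mul(-2, 100) = -200)
Add(Mul(11, F), 122) = Add(Mul(11, -200), 122) = Add(-2200, 122) = -2078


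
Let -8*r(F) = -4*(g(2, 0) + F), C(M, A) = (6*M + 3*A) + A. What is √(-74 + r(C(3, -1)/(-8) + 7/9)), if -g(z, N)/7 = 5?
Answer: I*√13246/12 ≈ 9.5909*I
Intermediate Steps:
g(z, N) = -35 (g(z, N) = -7*5 = -35)
C(M, A) = 4*A + 6*M (C(M, A) = (3*A + 6*M) + A = 4*A + 6*M)
r(F) = -35/2 + F/2 (r(F) = -(-1)*(-35 + F)/2 = -(140 - 4*F)/8 = -35/2 + F/2)
√(-74 + r(C(3, -1)/(-8) + 7/9)) = √(-74 + (-35/2 + ((4*(-1) + 6*3)/(-8) + 7/9)/2)) = √(-74 + (-35/2 + ((-4 + 18)*(-⅛) + 7*(⅑))/2)) = √(-74 + (-35/2 + (14*(-⅛) + 7/9)/2)) = √(-74 + (-35/2 + (-7/4 + 7/9)/2)) = √(-74 + (-35/2 + (½)*(-35/36))) = √(-74 + (-35/2 - 35/72)) = √(-74 - 1295/72) = √(-6623/72) = I*√13246/12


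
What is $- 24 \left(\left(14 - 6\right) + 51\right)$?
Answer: $-1416$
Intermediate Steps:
$- 24 \left(\left(14 - 6\right) + 51\right) = - 24 \left(8 + 51\right) = \left(-24\right) 59 = -1416$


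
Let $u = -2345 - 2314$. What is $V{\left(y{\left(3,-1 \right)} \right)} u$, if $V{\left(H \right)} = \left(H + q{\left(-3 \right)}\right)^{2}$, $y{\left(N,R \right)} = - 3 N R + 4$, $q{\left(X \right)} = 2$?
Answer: $-1048275$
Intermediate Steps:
$y{\left(N,R \right)} = 4 - 3 N R$ ($y{\left(N,R \right)} = - 3 N R + 4 = 4 - 3 N R$)
$V{\left(H \right)} = \left(2 + H\right)^{2}$ ($V{\left(H \right)} = \left(H + 2\right)^{2} = \left(2 + H\right)^{2}$)
$u = -4659$
$V{\left(y{\left(3,-1 \right)} \right)} u = \left(2 - \left(-4 + 9 \left(-1\right)\right)\right)^{2} \left(-4659\right) = \left(2 + \left(4 + 9\right)\right)^{2} \left(-4659\right) = \left(2 + 13\right)^{2} \left(-4659\right) = 15^{2} \left(-4659\right) = 225 \left(-4659\right) = -1048275$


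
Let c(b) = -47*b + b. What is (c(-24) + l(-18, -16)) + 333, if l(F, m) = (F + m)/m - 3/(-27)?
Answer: 103625/72 ≈ 1439.2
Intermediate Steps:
c(b) = -46*b
l(F, m) = ⅑ + (F + m)/m (l(F, m) = (F + m)/m - 3*(-1/27) = (F + m)/m + ⅑ = ⅑ + (F + m)/m)
(c(-24) + l(-18, -16)) + 333 = (-46*(-24) + (10/9 - 18/(-16))) + 333 = (1104 + (10/9 - 18*(-1/16))) + 333 = (1104 + (10/9 + 9/8)) + 333 = (1104 + 161/72) + 333 = 79649/72 + 333 = 103625/72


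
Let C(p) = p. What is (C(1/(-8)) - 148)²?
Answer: 1404225/64 ≈ 21941.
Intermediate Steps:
(C(1/(-8)) - 148)² = (1/(-8) - 148)² = (-⅛ - 148)² = (-1185/8)² = 1404225/64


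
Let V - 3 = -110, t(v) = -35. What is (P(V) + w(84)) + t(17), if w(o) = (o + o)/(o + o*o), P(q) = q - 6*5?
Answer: -14618/85 ≈ -171.98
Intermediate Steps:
V = -107 (V = 3 - 110 = -107)
P(q) = -30 + q (P(q) = q - 30 = -30 + q)
w(o) = 2*o/(o + o**2) (w(o) = (2*o)/(o + o**2) = 2*o/(o + o**2))
(P(V) + w(84)) + t(17) = ((-30 - 107) + 2/(1 + 84)) - 35 = (-137 + 2/85) - 35 = -11643/85 - 35 = -14618/85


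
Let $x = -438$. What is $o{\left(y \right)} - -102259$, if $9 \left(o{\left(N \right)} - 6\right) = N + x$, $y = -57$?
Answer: $102210$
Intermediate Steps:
$o{\left(N \right)} = - \frac{128}{3} + \frac{N}{9}$ ($o{\left(N \right)} = 6 + \frac{N - 438}{9} = 6 + \frac{-438 + N}{9} = 6 + \left(- \frac{146}{3} + \frac{N}{9}\right) = - \frac{128}{3} + \frac{N}{9}$)
$o{\left(y \right)} - -102259 = \left(- \frac{128}{3} + \frac{1}{9} \left(-57\right)\right) - -102259 = \left(- \frac{128}{3} - \frac{19}{3}\right) + 102259 = -49 + 102259 = 102210$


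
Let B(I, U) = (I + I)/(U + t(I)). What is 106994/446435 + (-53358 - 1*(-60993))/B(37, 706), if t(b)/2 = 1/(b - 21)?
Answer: 19254856230473/264289520 ≈ 72855.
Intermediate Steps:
t(b) = 2/(-21 + b) (t(b) = 2/(b - 21) = 2/(-21 + b))
B(I, U) = 2*I/(U + 2/(-21 + I)) (B(I, U) = (I + I)/(U + 2/(-21 + I)) = (2*I)/(U + 2/(-21 + I)) = 2*I/(U + 2/(-21 + I)))
106994/446435 + (-53358 - 1*(-60993))/B(37, 706) = 106994/446435 + (-53358 - 1*(-60993))/((2*37*(-21 + 37)/(2 + 706*(-21 + 37)))) = 106994*(1/446435) + (-53358 + 60993)/((2*37*16/(2 + 706*16))) = 106994/446435 + 7635/((2*37*16/(2 + 11296))) = 106994/446435 + 7635/((2*37*16/11298)) = 106994/446435 + 7635/((2*37*(1/11298)*16)) = 106994/446435 + 7635/(592/5649) = 106994/446435 + 7635*(5649/592) = 106994/446435 + 43130115/592 = 19254856230473/264289520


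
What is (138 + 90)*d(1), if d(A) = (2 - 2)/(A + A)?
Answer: 0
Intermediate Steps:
d(A) = 0 (d(A) = 0/((2*A)) = 0*(1/(2*A)) = 0)
(138 + 90)*d(1) = (138 + 90)*0 = 228*0 = 0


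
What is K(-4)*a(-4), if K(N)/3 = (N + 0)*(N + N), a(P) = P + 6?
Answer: 192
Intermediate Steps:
a(P) = 6 + P
K(N) = 6*N² (K(N) = 3*((N + 0)*(N + N)) = 3*(N*(2*N)) = 3*(2*N²) = 6*N²)
K(-4)*a(-4) = (6*(-4)²)*(6 - 4) = (6*16)*2 = 96*2 = 192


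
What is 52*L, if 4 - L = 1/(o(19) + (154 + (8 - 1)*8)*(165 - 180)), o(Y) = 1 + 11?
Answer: 326378/1569 ≈ 208.02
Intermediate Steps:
o(Y) = 12
L = 12553/3138 (L = 4 - 1/(12 + (154 + (8 - 1)*8)*(165 - 180)) = 4 - 1/(12 + (154 + 7*8)*(-15)) = 4 - 1/(12 + (154 + 56)*(-15)) = 4 - 1/(12 + 210*(-15)) = 4 - 1/(12 - 3150) = 4 - 1/(-3138) = 4 - 1*(-1/3138) = 4 + 1/3138 = 12553/3138 ≈ 4.0003)
52*L = 52*(12553/3138) = 326378/1569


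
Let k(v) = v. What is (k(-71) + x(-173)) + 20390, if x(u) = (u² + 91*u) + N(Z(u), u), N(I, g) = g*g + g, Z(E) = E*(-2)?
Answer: 64261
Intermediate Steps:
Z(E) = -2*E
N(I, g) = g + g² (N(I, g) = g² + g = g + g²)
x(u) = u² + 91*u + u*(1 + u) (x(u) = (u² + 91*u) + u*(1 + u) = u² + 91*u + u*(1 + u))
(k(-71) + x(-173)) + 20390 = (-71 + 2*(-173)*(46 - 173)) + 20390 = (-71 + 2*(-173)*(-127)) + 20390 = (-71 + 43942) + 20390 = 43871 + 20390 = 64261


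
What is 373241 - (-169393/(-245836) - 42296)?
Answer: 102153784539/245836 ≈ 4.1554e+5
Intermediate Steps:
373241 - (-169393/(-245836) - 42296) = 373241 - (-169393*(-1/245836) - 42296) = 373241 - (169393/245836 - 42296) = 373241 - 1*(-10397710063/245836) = 373241 + 10397710063/245836 = 102153784539/245836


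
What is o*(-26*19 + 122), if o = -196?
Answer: 72912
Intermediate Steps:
o*(-26*19 + 122) = -196*(-26*19 + 122) = -196*(-494 + 122) = -196*(-372) = 72912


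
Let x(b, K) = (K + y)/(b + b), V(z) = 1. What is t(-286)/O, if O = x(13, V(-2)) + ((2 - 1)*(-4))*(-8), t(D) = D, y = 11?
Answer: -1859/211 ≈ -8.8104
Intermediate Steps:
x(b, K) = (11 + K)/(2*b) (x(b, K) = (K + 11)/(b + b) = (11 + K)/((2*b)) = (11 + K)*(1/(2*b)) = (11 + K)/(2*b))
O = 422/13 (O = (½)*(11 + 1)/13 + ((2 - 1)*(-4))*(-8) = (½)*(1/13)*12 + (1*(-4))*(-8) = 6/13 - 4*(-8) = 6/13 + 32 = 422/13 ≈ 32.462)
t(-286)/O = -286/422/13 = -286*13/422 = -1859/211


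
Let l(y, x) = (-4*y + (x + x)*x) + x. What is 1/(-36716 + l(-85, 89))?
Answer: -1/20445 ≈ -4.8912e-5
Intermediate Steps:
l(y, x) = x - 4*y + 2*x**2 (l(y, x) = (-4*y + (2*x)*x) + x = (-4*y + 2*x**2) + x = x - 4*y + 2*x**2)
1/(-36716 + l(-85, 89)) = 1/(-36716 + (89 - 4*(-85) + 2*89**2)) = 1/(-36716 + (89 + 340 + 2*7921)) = 1/(-36716 + (89 + 340 + 15842)) = 1/(-36716 + 16271) = 1/(-20445) = -1/20445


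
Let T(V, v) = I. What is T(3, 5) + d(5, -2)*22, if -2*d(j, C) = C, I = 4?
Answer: 26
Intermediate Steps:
d(j, C) = -C/2
T(V, v) = 4
T(3, 5) + d(5, -2)*22 = 4 - ½*(-2)*22 = 4 + 1*22 = 4 + 22 = 26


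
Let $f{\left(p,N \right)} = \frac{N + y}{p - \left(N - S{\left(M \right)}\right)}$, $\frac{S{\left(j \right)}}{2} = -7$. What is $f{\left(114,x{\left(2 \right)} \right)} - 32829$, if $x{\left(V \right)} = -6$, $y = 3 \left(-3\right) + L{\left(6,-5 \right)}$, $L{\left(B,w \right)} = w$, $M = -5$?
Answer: $- \frac{1739947}{53} \approx -32829.0$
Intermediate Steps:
$S{\left(j \right)} = -14$ ($S{\left(j \right)} = 2 \left(-7\right) = -14$)
$y = -14$ ($y = 3 \left(-3\right) - 5 = -9 - 5 = -14$)
$f{\left(p,N \right)} = \frac{-14 + N}{-14 + p - N}$ ($f{\left(p,N \right)} = \frac{N - 14}{p - \left(14 + N\right)} = \frac{-14 + N}{-14 + p - N}$)
$f{\left(114,x{\left(2 \right)} \right)} - 32829 = \frac{14 - -6}{14 - 6 - 114} - 32829 = \frac{14 + 6}{14 - 6 - 114} - 32829 = \frac{1}{-106} \cdot 20 - 32829 = \left(- \frac{1}{106}\right) 20 - 32829 = - \frac{10}{53} - 32829 = - \frac{1739947}{53}$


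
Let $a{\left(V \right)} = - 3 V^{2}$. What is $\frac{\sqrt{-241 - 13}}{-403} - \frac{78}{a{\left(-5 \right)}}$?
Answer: $\frac{26}{25} - \frac{i \sqrt{254}}{403} \approx 1.04 - 0.039547 i$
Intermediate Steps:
$\frac{\sqrt{-241 - 13}}{-403} - \frac{78}{a{\left(-5 \right)}} = \frac{\sqrt{-241 - 13}}{-403} - \frac{78}{\left(-3\right) \left(-5\right)^{2}} = \sqrt{-254} \left(- \frac{1}{403}\right) - \frac{78}{\left(-3\right) 25} = i \sqrt{254} \left(- \frac{1}{403}\right) - \frac{78}{-75} = - \frac{i \sqrt{254}}{403} - - \frac{26}{25} = - \frac{i \sqrt{254}}{403} + \frac{26}{25} = \frac{26}{25} - \frac{i \sqrt{254}}{403}$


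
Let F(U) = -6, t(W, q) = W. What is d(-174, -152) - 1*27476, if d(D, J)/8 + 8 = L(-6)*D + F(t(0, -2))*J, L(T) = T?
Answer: -11892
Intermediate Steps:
d(D, J) = -64 - 48*D - 48*J (d(D, J) = -64 + 8*(-6*D - 6*J) = -64 + (-48*D - 48*J) = -64 - 48*D - 48*J)
d(-174, -152) - 1*27476 = (-64 - 48*(-174) - 48*(-152)) - 1*27476 = (-64 + 8352 + 7296) - 27476 = 15584 - 27476 = -11892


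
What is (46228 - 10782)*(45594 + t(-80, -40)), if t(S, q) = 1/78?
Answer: 63028889759/39 ≈ 1.6161e+9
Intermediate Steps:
t(S, q) = 1/78
(46228 - 10782)*(45594 + t(-80, -40)) = (46228 - 10782)*(45594 + 1/78) = 35446*(3556333/78) = 63028889759/39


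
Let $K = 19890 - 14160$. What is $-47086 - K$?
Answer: $-52816$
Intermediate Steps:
$K = 5730$
$-47086 - K = -47086 - 5730 = -52816$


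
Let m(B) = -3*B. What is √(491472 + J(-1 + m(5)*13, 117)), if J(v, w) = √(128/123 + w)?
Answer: √(7435479888 + 123*√1785837)/123 ≈ 701.06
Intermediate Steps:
J(v, w) = √(128/123 + w) (J(v, w) = √(128*(1/123) + w) = √(128/123 + w))
√(491472 + J(-1 + m(5)*13, 117)) = √(491472 + √(15744 + 15129*117)/123) = √(491472 + √(15744 + 1770093)/123) = √(491472 + √1785837/123)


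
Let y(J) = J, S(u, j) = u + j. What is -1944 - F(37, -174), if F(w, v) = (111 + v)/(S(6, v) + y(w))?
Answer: -254727/131 ≈ -1944.5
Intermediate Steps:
S(u, j) = j + u
F(w, v) = (111 + v)/(6 + v + w) (F(w, v) = (111 + v)/((v + 6) + w) = (111 + v)/((6 + v) + w) = (111 + v)/(6 + v + w))
-1944 - F(37, -174) = -1944 - (111 - 174)/(6 - 174 + 37) = -1944 - (-63)/(-131) = -1944 - (-1)*(-63)/131 = -1944 - 1*63/131 = -1944 - 63/131 = -254727/131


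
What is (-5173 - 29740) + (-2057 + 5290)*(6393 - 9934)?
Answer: -11482966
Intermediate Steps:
(-5173 - 29740) + (-2057 + 5290)*(6393 - 9934) = -34913 + 3233*(-3541) = -34913 - 11448053 = -11482966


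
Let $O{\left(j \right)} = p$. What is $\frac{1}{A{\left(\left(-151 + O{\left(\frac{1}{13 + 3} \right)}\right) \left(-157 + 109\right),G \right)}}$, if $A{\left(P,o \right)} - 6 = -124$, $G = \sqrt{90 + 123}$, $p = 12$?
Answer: $- \frac{1}{118} \approx -0.0084746$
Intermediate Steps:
$O{\left(j \right)} = 12$
$G = \sqrt{213} \approx 14.595$
$A{\left(P,o \right)} = -118$ ($A{\left(P,o \right)} = 6 - 124 = -118$)
$\frac{1}{A{\left(\left(-151 + O{\left(\frac{1}{13 + 3} \right)}\right) \left(-157 + 109\right),G \right)}} = \frac{1}{-118} = - \frac{1}{118}$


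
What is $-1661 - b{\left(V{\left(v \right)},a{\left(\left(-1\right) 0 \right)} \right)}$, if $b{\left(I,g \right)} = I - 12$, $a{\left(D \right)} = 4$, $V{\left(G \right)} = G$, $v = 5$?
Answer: $-1654$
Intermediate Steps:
$b{\left(I,g \right)} = -12 + I$ ($b{\left(I,g \right)} = I - 12 = -12 + I$)
$-1661 - b{\left(V{\left(v \right)},a{\left(\left(-1\right) 0 \right)} \right)} = -1661 - \left(-12 + 5\right) = -1661 - -7 = -1661 + 7 = -1654$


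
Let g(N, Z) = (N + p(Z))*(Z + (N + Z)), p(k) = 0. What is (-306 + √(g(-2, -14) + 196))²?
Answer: 84100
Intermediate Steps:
g(N, Z) = N*(N + 2*Z) (g(N, Z) = (N + 0)*(Z + (N + Z)) = N*(N + 2*Z))
(-306 + √(g(-2, -14) + 196))² = (-306 + √(-2*(-2 + 2*(-14)) + 196))² = (-306 + √(-2*(-2 - 28) + 196))² = (-306 + √(-2*(-30) + 196))² = (-306 + √(60 + 196))² = (-306 + √256)² = (-306 + 16)² = (-290)² = 84100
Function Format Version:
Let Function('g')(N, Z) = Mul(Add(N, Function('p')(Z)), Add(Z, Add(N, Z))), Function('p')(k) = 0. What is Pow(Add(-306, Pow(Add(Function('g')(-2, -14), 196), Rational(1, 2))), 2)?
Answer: 84100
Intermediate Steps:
Function('g')(N, Z) = Mul(N, Add(N, Mul(2, Z))) (Function('g')(N, Z) = Mul(Add(N, 0), Add(Z, Add(N, Z))) = Mul(N, Add(N, Mul(2, Z))))
Pow(Add(-306, Pow(Add(Function('g')(-2, -14), 196), Rational(1, 2))), 2) = Pow(Add(-306, Pow(Add(Mul(-2, Add(-2, Mul(2, -14))), 196), Rational(1, 2))), 2) = Pow(Add(-306, Pow(Add(Mul(-2, Add(-2, -28)), 196), Rational(1, 2))), 2) = Pow(Add(-306, Pow(Add(Mul(-2, -30), 196), Rational(1, 2))), 2) = Pow(Add(-306, Pow(Add(60, 196), Rational(1, 2))), 2) = Pow(Add(-306, Pow(256, Rational(1, 2))), 2) = Pow(Add(-306, 16), 2) = Pow(-290, 2) = 84100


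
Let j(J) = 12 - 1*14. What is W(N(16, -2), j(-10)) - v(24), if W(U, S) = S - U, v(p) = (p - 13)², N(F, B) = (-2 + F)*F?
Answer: -347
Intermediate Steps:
j(J) = -2 (j(J) = 12 - 14 = -2)
N(F, B) = F*(-2 + F)
v(p) = (-13 + p)²
W(N(16, -2), j(-10)) - v(24) = (-2 - 16*(-2 + 16)) - (-13 + 24)² = (-2 - 16*14) - 1*11² = (-2 - 1*224) - 1*121 = (-2 - 224) - 121 = -226 - 121 = -347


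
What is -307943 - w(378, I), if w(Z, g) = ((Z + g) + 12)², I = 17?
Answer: -473592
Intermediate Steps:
w(Z, g) = (12 + Z + g)²
-307943 - w(378, I) = -307943 - (12 + 378 + 17)² = -307943 - 1*407² = -307943 - 1*165649 = -307943 - 165649 = -473592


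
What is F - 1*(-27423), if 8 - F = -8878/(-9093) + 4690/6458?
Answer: 805359747860/29361297 ≈ 27429.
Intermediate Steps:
F = 184900229/29361297 (F = 8 - (-8878/(-9093) + 4690/6458) = 8 - (-8878*(-1/9093) + 4690*(1/6458)) = 8 - (8878/9093 + 2345/3229) = 8 - 1*49990147/29361297 = 8 - 49990147/29361297 = 184900229/29361297 ≈ 6.2974)
F - 1*(-27423) = 184900229/29361297 - 1*(-27423) = 184900229/29361297 + 27423 = 805359747860/29361297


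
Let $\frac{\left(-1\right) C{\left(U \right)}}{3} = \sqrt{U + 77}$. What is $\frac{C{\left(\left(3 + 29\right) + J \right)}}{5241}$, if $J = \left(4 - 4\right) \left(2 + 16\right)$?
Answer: $- \frac{\sqrt{109}}{1747} \approx -0.0059761$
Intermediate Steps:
$J = 0$ ($J = 0 \cdot 18 = 0$)
$C{\left(U \right)} = - 3 \sqrt{77 + U}$ ($C{\left(U \right)} = - 3 \sqrt{U + 77} = - 3 \sqrt{77 + U}$)
$\frac{C{\left(\left(3 + 29\right) + J \right)}}{5241} = \frac{\left(-3\right) \sqrt{77 + \left(\left(3 + 29\right) + 0\right)}}{5241} = - 3 \sqrt{77 + \left(32 + 0\right)} \frac{1}{5241} = - 3 \sqrt{77 + 32} \cdot \frac{1}{5241} = - 3 \sqrt{109} \cdot \frac{1}{5241} = - \frac{\sqrt{109}}{1747}$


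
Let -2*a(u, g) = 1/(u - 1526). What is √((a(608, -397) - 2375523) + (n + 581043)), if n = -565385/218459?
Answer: I*√8019032695584806716689/66848454 ≈ 1339.6*I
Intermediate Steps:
n = -565385/218459 (n = -565385*1/218459 = -565385/218459 ≈ -2.5881)
a(u, g) = -1/(2*(-1526 + u)) (a(u, g) = -1/(2*(u - 1526)) = -1/(2*(-1526 + u)))
√((a(608, -397) - 2375523) + (n + 581043)) = √((-1/(-3052 + 2*608) - 2375523) + (-565385/218459 + 581043)) = √((-1/(-3052 + 1216) - 2375523) + 126933507352/218459) = √((-1/(-1836) - 2375523) + 126933507352/218459) = √((-1*(-1/1836) - 2375523) + 126933507352/218459) = √((1/1836 - 2375523) + 126933507352/218459) = √(-4361460227/1836 + 126933507352/218459) = √(-719750320231921/401090724) = I*√8019032695584806716689/66848454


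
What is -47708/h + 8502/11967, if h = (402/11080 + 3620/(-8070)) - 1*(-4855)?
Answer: -789313126126442/86576432778103 ≈ -9.1169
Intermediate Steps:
h = 21703793627/4470780 (h = (402*(1/11080) + 3620*(-1/8070)) + 4855 = (201/5540 - 362/807) + 4855 = -1843273/4470780 + 4855 = 21703793627/4470780 ≈ 4854.6)
-47708/h + 8502/11967 = -47708/21703793627/4470780 + 8502/11967 = -47708*4470780/21703793627 + 8502*(1/11967) = -213291972240/21703793627 + 2834/3989 = -789313126126442/86576432778103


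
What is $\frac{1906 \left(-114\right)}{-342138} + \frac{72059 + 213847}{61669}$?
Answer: $\frac{18536499004}{3516551387} \approx 5.2712$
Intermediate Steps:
$\frac{1906 \left(-114\right)}{-342138} + \frac{72059 + 213847}{61669} = \left(-217284\right) \left(- \frac{1}{342138}\right) + 285906 \cdot \frac{1}{61669} = \frac{36214}{57023} + \frac{285906}{61669} = \frac{18536499004}{3516551387}$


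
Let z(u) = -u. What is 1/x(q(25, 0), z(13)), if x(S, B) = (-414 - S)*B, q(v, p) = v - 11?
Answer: 1/5564 ≈ 0.00017973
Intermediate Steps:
q(v, p) = -11 + v
x(S, B) = B*(-414 - S)
1/x(q(25, 0), z(13)) = 1/(-(-1*13)*(414 + (-11 + 25))) = 1/(-1*(-13)*(414 + 14)) = 1/(-1*(-13)*428) = 1/5564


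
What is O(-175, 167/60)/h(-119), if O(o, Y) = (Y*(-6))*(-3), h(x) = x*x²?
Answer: -501/16851590 ≈ -2.9730e-5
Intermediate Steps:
h(x) = x³
O(o, Y) = 18*Y (O(o, Y) = -6*Y*(-3) = 18*Y)
O(-175, 167/60)/h(-119) = (18*(167/60))/((-119)³) = (18*(167*(1/60)))/(-1685159) = (18*(167/60))*(-1/1685159) = (501/10)*(-1/1685159) = -501/16851590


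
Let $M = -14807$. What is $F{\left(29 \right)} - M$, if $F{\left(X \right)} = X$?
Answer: $14836$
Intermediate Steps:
$F{\left(29 \right)} - M = 29 - -14807 = 29 + 14807 = 14836$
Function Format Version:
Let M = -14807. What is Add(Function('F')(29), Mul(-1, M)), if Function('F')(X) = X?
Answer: 14836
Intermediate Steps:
Add(Function('F')(29), Mul(-1, M)) = Add(29, Mul(-1, -14807)) = Add(29, 14807) = 14836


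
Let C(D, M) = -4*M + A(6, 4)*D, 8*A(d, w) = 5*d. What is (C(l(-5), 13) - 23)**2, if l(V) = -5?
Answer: 140625/16 ≈ 8789.1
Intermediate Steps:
A(d, w) = 5*d/8 (A(d, w) = (5*d)/8 = 5*d/8)
C(D, M) = -4*M + 15*D/4 (C(D, M) = -4*M + ((5/8)*6)*D = -4*M + 15*D/4)
(C(l(-5), 13) - 23)**2 = ((-4*13 + (15/4)*(-5)) - 23)**2 = ((-52 - 75/4) - 23)**2 = (-283/4 - 23)**2 = (-375/4)**2 = 140625/16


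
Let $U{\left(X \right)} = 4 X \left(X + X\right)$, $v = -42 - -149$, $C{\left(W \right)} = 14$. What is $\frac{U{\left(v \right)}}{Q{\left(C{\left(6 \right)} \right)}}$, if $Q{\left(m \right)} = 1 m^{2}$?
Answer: $\frac{22898}{49} \approx 467.31$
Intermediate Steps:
$Q{\left(m \right)} = m^{2}$
$v = 107$ ($v = -42 + 149 = 107$)
$U{\left(X \right)} = 8 X^{2}$ ($U{\left(X \right)} = 4 X 2 X = 8 X^{2}$)
$\frac{U{\left(v \right)}}{Q{\left(C{\left(6 \right)} \right)}} = \frac{8 \cdot 107^{2}}{14^{2}} = \frac{8 \cdot 11449}{196} = 91592 \cdot \frac{1}{196} = \frac{22898}{49}$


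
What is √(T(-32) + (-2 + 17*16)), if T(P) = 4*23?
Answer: √362 ≈ 19.026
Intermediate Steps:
T(P) = 92
√(T(-32) + (-2 + 17*16)) = √(92 + (-2 + 17*16)) = √(92 + (-2 + 272)) = √(92 + 270) = √362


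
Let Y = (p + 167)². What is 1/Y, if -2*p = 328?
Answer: ⅑ ≈ 0.11111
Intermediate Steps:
p = -164 (p = -½*328 = -164)
Y = 9 (Y = (-164 + 167)² = 3² = 9)
1/Y = 1/9 = ⅑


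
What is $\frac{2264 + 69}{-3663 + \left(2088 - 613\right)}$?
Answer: $- \frac{2333}{2188} \approx -1.0663$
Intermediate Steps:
$\frac{2264 + 69}{-3663 + \left(2088 - 613\right)} = \frac{2333}{-3663 + 1475} = \frac{2333}{-2188} = 2333 \left(- \frac{1}{2188}\right) = - \frac{2333}{2188}$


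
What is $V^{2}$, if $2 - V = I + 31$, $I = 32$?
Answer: $3721$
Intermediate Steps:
$V = -61$ ($V = 2 - \left(32 + 31\right) = 2 - 63 = -61$)
$V^{2} = \left(-61\right)^{2} = 3721$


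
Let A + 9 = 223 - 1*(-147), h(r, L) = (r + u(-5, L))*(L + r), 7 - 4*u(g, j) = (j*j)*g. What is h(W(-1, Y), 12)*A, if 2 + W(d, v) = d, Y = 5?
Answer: 2323035/4 ≈ 5.8076e+5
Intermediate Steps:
W(d, v) = -2 + d
u(g, j) = 7/4 - g*j²/4 (u(g, j) = 7/4 - j*j*g/4 = 7/4 - j²*g/4 = 7/4 - g*j²/4)
h(r, L) = (L + r)*(7/4 + r + 5*L²/4) (h(r, L) = (r + (7/4 - ¼*(-5)*L²))*(L + r) = (r + (7/4 + 5*L²/4))*(L + r) = (7/4 + r + 5*L²/4)*(L + r) = (L + r)*(7/4 + r + 5*L²/4))
A = 361 (A = -9 + (223 - 1*(-147)) = -9 + (223 + 147) = -9 + 370 = 361)
h(W(-1, Y), 12)*A = ((-2 - 1)² + 12*(-2 - 1) + (¼)*12*(7 + 5*12²) + (-2 - 1)*(7 + 5*12²)/4)*361 = ((-3)² + 12*(-3) + (¼)*12*(7 + 5*144) + (¼)*(-3)*(7 + 5*144))*361 = (9 - 36 + (¼)*12*(7 + 720) + (¼)*(-3)*(7 + 720))*361 = (9 - 36 + (¼)*12*727 + (¼)*(-3)*727)*361 = (9 - 36 + 2181 - 2181/4)*361 = (6435/4)*361 = 2323035/4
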